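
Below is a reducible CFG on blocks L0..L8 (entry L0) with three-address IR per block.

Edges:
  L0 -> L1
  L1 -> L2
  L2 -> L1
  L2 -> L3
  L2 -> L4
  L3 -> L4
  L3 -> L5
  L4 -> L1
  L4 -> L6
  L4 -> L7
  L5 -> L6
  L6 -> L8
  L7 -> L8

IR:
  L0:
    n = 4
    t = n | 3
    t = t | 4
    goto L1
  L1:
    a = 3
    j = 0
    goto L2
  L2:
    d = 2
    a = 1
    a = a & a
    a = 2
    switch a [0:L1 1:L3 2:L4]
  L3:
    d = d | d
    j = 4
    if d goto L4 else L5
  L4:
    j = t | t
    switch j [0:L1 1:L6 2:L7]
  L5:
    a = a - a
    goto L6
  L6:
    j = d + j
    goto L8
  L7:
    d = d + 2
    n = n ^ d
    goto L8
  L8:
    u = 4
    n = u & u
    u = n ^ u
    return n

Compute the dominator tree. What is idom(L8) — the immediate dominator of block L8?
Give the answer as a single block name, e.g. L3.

idom tree: L1←L0 L2←L1 L3←L2 L4←L2 L5←L3 L6←L2 L7←L4 L8←L2
Dom at joins:
  L1: preds {L0,L2,L4}: {L0} ∩ {L0,L1,L2} ∩ {L0,L1,L2,L4} = {L0}; idom=L0
  L4: preds {L2,L3}: {L0,L1,L2} ∩ {L0,L1,L2,L3} = {L0,L1,L2}; idom=L2
  L6: preds {L4,L5}: {L0,L1,L2,L4} ∩ {L0,L1,L2,L3,L5} = {L0,L1,L2}; idom=L2
  L8: preds {L6,L7}: {L0,L1,L2,L6} ∩ {L0,L1,L2,L4,L7} = {L0,L1,L2}; idom=L2

idom(L8) = L2

Answer: L2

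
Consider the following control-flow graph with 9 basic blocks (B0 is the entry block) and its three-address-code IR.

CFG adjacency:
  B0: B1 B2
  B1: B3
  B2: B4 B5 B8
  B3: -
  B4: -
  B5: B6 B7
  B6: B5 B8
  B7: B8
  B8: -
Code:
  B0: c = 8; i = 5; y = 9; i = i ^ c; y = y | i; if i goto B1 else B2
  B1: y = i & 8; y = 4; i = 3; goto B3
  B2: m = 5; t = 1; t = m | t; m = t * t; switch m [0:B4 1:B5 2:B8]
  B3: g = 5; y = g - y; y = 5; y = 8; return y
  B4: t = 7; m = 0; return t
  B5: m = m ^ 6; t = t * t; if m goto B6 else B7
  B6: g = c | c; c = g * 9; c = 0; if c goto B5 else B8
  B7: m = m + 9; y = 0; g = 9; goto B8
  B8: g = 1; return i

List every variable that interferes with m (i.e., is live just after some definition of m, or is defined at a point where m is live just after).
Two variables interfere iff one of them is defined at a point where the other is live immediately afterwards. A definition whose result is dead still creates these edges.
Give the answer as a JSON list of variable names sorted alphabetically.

Answer: ["c", "g", "i", "t"]

Working:
Block summaries:
  B0 def {c,i,y} use ∅
  B1 def {i,y} use {i}
  B2 def {m,t} use ∅
  B3 def {g,y} use {y}
  B4 def {m,t} use ∅
  B5 def {m,t} use {m,t}
  B6 def {c,g} use {c}
  B7 def {g,m,y} use {m}
  B8 def {g} use {i}

Liveness:
  B0 li=∅ lo={c,i}
  B1 li={i} lo={y}
  B2 li={c,i} lo={c,i,m,t}
  B3 li={y} lo=∅
  B4 li=∅ lo=∅
  B5 li={c,i,m,t} lo={c,i,m,t}
  B6 li={c,i,m,t} lo={c,i,m,t}
  B7 li={i,m} lo={i}
  B8 li={i} lo=∅

Conflict graph:
  c — {i,m,t,y}
  g — {i,m,t,y}
  i — {c,g,m,t,y}
  m — {c,g,i,t}
  t — {c,g,i,m}
  y — {c,g,i}

N(m) = ["c", "g", "i", "t"]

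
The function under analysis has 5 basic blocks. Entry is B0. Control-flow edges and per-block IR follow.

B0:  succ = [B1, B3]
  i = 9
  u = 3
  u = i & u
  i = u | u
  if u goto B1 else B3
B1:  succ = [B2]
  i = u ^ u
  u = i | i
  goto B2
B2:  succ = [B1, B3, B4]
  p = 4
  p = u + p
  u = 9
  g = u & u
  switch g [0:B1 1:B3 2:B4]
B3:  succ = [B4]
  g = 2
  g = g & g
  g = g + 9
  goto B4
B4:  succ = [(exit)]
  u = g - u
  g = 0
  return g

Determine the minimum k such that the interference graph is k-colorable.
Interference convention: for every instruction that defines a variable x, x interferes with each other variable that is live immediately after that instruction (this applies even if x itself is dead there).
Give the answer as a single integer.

Answer: 2

Derivation:
Per-block:
  B0: {i,u} / ∅
  B1: {i,u} / {u}
  B2: {g,p,u} / {u}
  B3: {g} / ∅
  B4: {g,u} / {g,u}

Liveness:
  live B0: ∅→{u}
  live B1: {u}→{u}
  live B2: {u}→{g,u}
  live B3: {u}→{g,u}
  live B4: {g,u}→∅

Interference:
  g: {u}
  i: {u}
  p: {u}
  u: {g,i,p}

Colouring:
  lower bound: {g,u} mutually conflict ⇒ χ ≥ 2
  2-colouring: R0={u}  R1={g,i,p}
  χ = 2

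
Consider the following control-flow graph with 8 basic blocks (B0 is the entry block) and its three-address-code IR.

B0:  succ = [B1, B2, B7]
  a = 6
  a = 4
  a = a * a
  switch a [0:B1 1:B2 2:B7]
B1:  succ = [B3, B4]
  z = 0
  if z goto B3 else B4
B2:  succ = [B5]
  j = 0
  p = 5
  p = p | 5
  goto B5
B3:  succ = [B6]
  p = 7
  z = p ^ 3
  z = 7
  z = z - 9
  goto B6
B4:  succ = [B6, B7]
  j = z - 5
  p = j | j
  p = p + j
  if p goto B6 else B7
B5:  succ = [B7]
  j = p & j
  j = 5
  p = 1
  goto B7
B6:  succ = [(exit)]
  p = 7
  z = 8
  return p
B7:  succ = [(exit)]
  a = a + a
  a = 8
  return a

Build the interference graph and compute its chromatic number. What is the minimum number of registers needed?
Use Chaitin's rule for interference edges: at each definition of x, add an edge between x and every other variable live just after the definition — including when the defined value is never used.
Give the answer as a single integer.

Per-block:
  B0: def={a} ue=∅
  B1: def={z} ue=∅
  B2: def={j,p} ue=∅
  B3: def={p,z} ue=∅
  B4: def={j,p} ue={z}
  B5: def={j,p} ue={j,p}
  B6: def={p,z} ue=∅
  B7: def={a} ue={a}

Live sets:
  live B0: ∅→{a}
  live B1: {a}→{a,z}
  live B2: {a}→{a,j,p}
  live B3: ∅→∅
  live B4: {a,z}→{a}
  live B5: {a,j,p}→{a}
  live B6: ∅→∅
  live B7: {a}→∅

Conflict graph:
  a: {j,p,z}
  j: {a,p}
  p: {a,j,z}
  z: {a,p}

Registers:
  clique {a,j,p} ⇒ need ≥ 3
  3-colouring: c0={a}  c1={p}  c2={j,z}
  χ = 3

Answer: 3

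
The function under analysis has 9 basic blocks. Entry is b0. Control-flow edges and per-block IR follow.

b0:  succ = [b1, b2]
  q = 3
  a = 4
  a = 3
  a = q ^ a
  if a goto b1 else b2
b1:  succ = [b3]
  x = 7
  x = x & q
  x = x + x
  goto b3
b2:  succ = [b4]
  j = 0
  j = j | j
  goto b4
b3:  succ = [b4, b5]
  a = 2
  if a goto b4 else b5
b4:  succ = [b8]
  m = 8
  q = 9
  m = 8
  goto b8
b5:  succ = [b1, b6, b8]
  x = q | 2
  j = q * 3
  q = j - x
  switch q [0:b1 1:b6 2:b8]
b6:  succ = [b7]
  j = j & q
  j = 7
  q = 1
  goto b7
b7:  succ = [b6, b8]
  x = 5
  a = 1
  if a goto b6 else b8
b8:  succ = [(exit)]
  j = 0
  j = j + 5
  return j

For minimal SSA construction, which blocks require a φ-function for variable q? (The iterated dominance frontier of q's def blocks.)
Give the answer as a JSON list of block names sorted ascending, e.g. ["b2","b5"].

idom tree: b1←b0 b2←b0 b3←b1 b4←b0 b5←b3 b6←b5 b7←b6 b8←b0
Dom∩ at merges:
  b1: preds {b0,b5}: {b0} ∩ {b0,b1,b3,b5} = {b0}; idom=b0
  b4: preds {b2,b3}: {b0,b2} ∩ {b0,b1,b3} = {b0}; idom=b0
  b6: preds {b5,b7}: {b0,b1,b3,b5} ∩ {b0,b1,b3,b5,b6,b7} = {b0,b1,b3,b5}; idom=b5
  b8: preds {b4,b5,b7}: {b0,b4} ∩ {b0,b1,b3,b5} ∩ {b0,b1,b3,b5,b6,b7} = {b0}; idom=b0

Frontier:
  join b1 pred b0: · stop@b0
  join b1 pred b5: b5→b3→b1 stop@b0
  join b4 pred b2: b2 stop@b0
  join b4 pred b3: b3→b1 stop@b0
  join b6 pred b5: · stop@b5
  join b6 pred b7: b7→b6 stop@b5
  join b8 pred b4: b4 stop@b0
  join b8 pred b5: b5→b3→b1 stop@b0
  join b8 pred b7: b7→b6→b5→b3→b1 stop@b0
  b0: DF=∅
  b1: DF={b1,b4,b8}
  b2: DF={b4}
  b3: DF={b1,b4,b8}
  b4: DF={b8}
  b5: DF={b1,b8}
  b6: DF={b6,b8}
  b7: DF={b6,b8}
  b8: DF=∅

φ for q: defs {b0,b4,b5,b6}
  DF⁺ = {b1,b4,b6,b8}

Answer: ["b1", "b4", "b6", "b8"]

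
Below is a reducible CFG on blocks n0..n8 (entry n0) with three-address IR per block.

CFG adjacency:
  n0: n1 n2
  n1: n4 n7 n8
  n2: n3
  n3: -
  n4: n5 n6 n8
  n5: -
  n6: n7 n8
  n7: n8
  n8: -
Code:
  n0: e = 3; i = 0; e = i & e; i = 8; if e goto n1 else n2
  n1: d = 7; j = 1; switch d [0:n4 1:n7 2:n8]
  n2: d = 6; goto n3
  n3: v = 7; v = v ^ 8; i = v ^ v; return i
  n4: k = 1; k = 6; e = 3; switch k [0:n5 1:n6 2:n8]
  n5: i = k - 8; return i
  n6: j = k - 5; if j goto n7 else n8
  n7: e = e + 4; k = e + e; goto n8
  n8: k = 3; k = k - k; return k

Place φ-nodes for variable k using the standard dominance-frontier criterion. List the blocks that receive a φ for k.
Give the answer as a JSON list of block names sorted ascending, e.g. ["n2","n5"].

Answer: ["n7", "n8"]

Analysis:
idom tree: n1←n0 n2←n0 n3←n2 n4←n1 n5←n4 n6←n4 n7←n1 n8←n1
Dom∩ at merges:
  n7: preds {n1,n6}: {n0,n1} ∩ {n0,n1,n4,n6} = {n0,n1}; idom=n1
  n8: preds {n1,n4,n6,n7}: {n0,n1} ∩ {n0,n1,n4} ∩ {n0,n1,n4,n6} ∩ {n0,n1,n7} = {n0,n1}; idom=n1

Frontier:
  join n7 pred n1: · stop@n1
  join n7 pred n6: n6→n4 stop@n1
  join n8 pred n1: · stop@n1
  join n8 pred n4: n4 stop@n1
  join n8 pred n6: n6→n4 stop@n1
  join n8 pred n7: n7 stop@n1
  n0: DF=∅
  n1: DF=∅
  n2: DF=∅
  n3: DF=∅
  n4: DF={n7,n8}
  n5: DF=∅
  n6: DF={n7,n8}
  n7: DF={n8}
  n8: DF=∅

φ for k: defs {n4,n7,n8}
  DF⁺ = {n7,n8}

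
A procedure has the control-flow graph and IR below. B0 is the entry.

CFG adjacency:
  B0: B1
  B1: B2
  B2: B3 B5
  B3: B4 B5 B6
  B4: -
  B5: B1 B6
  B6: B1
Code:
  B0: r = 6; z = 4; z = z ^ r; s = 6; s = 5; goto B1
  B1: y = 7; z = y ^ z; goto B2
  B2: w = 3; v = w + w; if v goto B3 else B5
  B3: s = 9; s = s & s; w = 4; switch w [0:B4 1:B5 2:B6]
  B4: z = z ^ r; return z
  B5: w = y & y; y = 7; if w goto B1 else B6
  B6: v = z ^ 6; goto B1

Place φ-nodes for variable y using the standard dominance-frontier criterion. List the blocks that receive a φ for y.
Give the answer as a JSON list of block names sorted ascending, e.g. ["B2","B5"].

Answer: ["B1", "B6"]

Analysis:
idom tree: B1←B0 B2←B1 B3←B2 B4←B3 B5←B2 B6←B2
Join-block Dom:
  B1: preds {B0,B5,B6}: {B0} ∩ {B0,B1,B2,B5} ∩ {B0,B1,B2,B6} = {B0}; idom=B0
  B5: preds {B2,B3}: {B0,B1,B2} ∩ {B0,B1,B2,B3} = {B0,B1,B2}; idom=B2
  B6: preds {B3,B5}: {B0,B1,B2,B3} ∩ {B0,B1,B2,B5} = {B0,B1,B2}; idom=B2

Frontier:
  join B1 pred B0: · stop@B0
  join B1 pred B5: B5→B2→B1 stop@B0
  join B1 pred B6: B6→B2→B1 stop@B0
  join B5 pred B2: · stop@B2
  join B5 pred B3: B3 stop@B2
  join B6 pred B3: B3 stop@B2
  join B6 pred B5: B5 stop@B2
  B0 → ∅
  B1 → {B1}
  B2 → {B1}
  B3 → {B5,B6}
  B4 → ∅
  B5 → {B1,B6}
  B6 → {B1}

φ for y: defs {B1,B5}
  DF⁺ = {B1,B6}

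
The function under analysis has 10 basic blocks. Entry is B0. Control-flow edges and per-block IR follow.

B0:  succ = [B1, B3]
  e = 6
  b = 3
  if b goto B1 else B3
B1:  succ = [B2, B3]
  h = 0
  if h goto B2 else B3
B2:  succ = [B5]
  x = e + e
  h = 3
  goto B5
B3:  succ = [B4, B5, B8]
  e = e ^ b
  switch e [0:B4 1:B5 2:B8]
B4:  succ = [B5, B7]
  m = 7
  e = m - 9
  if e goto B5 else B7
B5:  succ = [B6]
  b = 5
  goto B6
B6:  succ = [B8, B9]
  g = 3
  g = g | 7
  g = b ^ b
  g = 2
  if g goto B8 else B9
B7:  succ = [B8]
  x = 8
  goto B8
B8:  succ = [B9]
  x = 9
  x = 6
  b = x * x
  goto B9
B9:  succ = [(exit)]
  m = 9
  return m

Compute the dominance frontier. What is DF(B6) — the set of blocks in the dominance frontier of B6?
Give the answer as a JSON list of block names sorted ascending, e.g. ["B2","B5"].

idom tree: B1←B0 B2←B1 B3←B0 B4←B3 B5←B0 B6←B5 B7←B4 B8←B0 B9←B0
Dom at joins:
  B3: preds {B0,B1}: {B0} ∩ {B0,B1} = {B0}; idom=B0
  B5: preds {B2,B3,B4}: {B0,B1,B2} ∩ {B0,B3} ∩ {B0,B3,B4} = {B0}; idom=B0
  B8: preds {B3,B6,B7}: {B0,B3} ∩ {B0,B5,B6} ∩ {B0,B3,B4,B7} = {B0}; idom=B0
  B9: preds {B6,B8}: {B0,B5,B6} ∩ {B0,B8} = {B0}; idom=B0

DF walk-up:
  join B3 pred B0: · stop@B0
  join B3 pred B1: B1 stop@B0
  join B5 pred B2: B2→B1 stop@B0
  join B5 pred B3: B3 stop@B0
  join B5 pred B4: B4→B3 stop@B0
  join B8 pred B3: B3 stop@B0
  join B8 pred B6: B6→B5 stop@B0
  join B8 pred B7: B7→B4→B3 stop@B0
  join B9 pred B6: B6→B5 stop@B0
  join B9 pred B8: B8 stop@B0
  B0: DF=∅
  B1: DF={B3,B5}
  B2: DF={B5}
  B3: DF={B5,B8}
  B4: DF={B5,B8}
  B5: DF={B8,B9}
  B6: DF={B8,B9}
  B7: DF={B8}
  B8: DF={B9}
  B9: DF=∅

DF(B6) = ["B8", "B9"]

Answer: ["B8", "B9"]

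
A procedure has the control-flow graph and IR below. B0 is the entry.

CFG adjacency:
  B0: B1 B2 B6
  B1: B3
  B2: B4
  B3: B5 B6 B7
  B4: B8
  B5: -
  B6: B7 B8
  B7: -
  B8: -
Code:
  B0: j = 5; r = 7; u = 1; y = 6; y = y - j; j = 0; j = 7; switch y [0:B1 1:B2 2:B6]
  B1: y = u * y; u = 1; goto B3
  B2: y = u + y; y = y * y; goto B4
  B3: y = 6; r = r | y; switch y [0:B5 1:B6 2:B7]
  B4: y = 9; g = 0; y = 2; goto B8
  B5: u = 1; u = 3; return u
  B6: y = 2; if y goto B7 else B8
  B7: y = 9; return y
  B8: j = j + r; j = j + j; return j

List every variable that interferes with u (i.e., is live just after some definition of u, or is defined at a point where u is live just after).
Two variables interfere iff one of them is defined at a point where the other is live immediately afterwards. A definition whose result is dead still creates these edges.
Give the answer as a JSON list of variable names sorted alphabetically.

Answer: ["j", "r", "y"]

Analysis:
def/use:
  B0 def {j,r,u,y} use ∅
  B1 def {u,y} use {u,y}
  B2 def {y} use {u,y}
  B3 def {r,y} use {r}
  B4 def {g,y} use ∅
  B5 def {u} use ∅
  B6 def {y} use ∅
  B7 def {y} use ∅
  B8 def {j} use {j,r}

Liveness:
  B0 li=∅ lo={j,r,u,y}
  B1 li={j,r,u,y} lo={j,r}
  B2 li={j,r,u,y} lo={j,r}
  B3 li={j,r} lo={j,r}
  B4 li={j,r} lo={j,r}
  B5 li=∅ lo=∅
  B6 li={j,r} lo={j,r}
  B7 li=∅ lo=∅
  B8 li={j,r} lo=∅

Conflict graph:
  g — {j,r}
  j — {g,r,u,y}
  r — {g,j,u,y}
  u — {j,r,y}
  y — {j,r,u}

N(u) = ["j", "r", "y"]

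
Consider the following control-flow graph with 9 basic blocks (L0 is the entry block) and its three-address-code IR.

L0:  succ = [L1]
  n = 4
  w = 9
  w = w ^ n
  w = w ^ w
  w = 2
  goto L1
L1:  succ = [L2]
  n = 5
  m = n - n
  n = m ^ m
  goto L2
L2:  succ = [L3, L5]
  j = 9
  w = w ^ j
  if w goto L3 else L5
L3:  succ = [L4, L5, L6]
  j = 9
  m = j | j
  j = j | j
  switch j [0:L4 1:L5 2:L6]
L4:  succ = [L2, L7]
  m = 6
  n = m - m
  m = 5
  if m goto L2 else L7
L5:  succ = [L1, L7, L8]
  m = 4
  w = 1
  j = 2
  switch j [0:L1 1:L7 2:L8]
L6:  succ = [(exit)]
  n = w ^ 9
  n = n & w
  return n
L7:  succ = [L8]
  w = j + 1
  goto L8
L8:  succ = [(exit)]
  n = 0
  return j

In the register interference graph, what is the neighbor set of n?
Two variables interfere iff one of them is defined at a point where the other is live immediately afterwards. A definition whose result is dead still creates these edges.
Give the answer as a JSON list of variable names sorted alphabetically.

Answer: ["j", "w"]

Derivation:
def/use:
  L0: {n,w} / ∅
  L1: {m,n} / ∅
  L2: {j,w} / {w}
  L3: {j,m} / ∅
  L4: {m,n} / ∅
  L5: {j,m,w} / ∅
  L6: {n} / {w}
  L7: {w} / {j}
  L8: {n} / {j}

Liveness:
  live L0: ∅→{w}
  live L1: {w}→{w}
  live L2: {w}→{w}
  live L3: {w}→{j,w}
  live L4: {j,w}→{j,w}
  live L5: ∅→{j,w}
  live L6: {w}→∅
  live L7: {j}→{j}
  live L8: {j}→∅

Interference:
  j↔{m,n,w}
  m↔{j,w}
  n↔{j,w}
  w↔{j,m,n}

N(n) = ["j", "w"]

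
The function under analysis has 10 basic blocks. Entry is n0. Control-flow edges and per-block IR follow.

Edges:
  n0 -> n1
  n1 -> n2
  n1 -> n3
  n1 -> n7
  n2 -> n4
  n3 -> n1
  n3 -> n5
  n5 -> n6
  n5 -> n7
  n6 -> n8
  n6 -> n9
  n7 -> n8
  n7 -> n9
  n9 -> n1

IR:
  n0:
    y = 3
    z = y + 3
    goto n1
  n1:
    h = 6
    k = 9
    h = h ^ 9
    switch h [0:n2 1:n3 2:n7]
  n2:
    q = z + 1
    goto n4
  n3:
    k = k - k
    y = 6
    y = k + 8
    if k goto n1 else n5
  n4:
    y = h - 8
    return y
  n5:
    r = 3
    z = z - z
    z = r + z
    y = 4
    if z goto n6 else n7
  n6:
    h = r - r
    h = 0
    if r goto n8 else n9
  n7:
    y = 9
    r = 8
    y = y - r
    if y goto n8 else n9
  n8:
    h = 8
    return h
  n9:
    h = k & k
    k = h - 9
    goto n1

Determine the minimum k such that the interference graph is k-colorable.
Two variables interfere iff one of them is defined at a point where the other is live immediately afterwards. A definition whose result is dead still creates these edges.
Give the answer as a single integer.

Answer: 4

Working:
Block summaries:
  n0: def={y,z} ue=∅
  n1: def={h,k} ue=∅
  n2: def={q} ue={z}
  n3: def={k,y} ue={k}
  n4: def={y} ue={h}
  n5: def={r,y,z} ue={z}
  n6: def={h} ue={r}
  n7: def={r,y} ue=∅
  n8: def={h} ue=∅
  n9: def={h,k} ue={k}

Live sets:
  live n0: ∅→{z}
  live n1: {z}→{h,k,z}
  live n2: {h,z}→{h}
  live n3: {k,z}→{k,z}
  live n4: {h}→∅
  live n5: {k,z}→{k,r,z}
  live n6: {k,r,z}→{k,z}
  live n7: {k,z}→{k,z}
  live n8: ∅→∅
  live n9: {k,z}→{z}

Conflict graph:
  h: {k,q,r,z}
  k: {h,r,y,z}
  q: {h}
  r: {h,k,y,z}
  y: {k,r,z}
  z: {h,k,r,y}

Chromatic number:
  lower bound: {h,k,r,z} mutually conflict ⇒ χ ≥ 4
  assign h→R0 k→R1 q→R1 r→R2 y→R0 z→R3 — no edge inside a register ⇒ χ ≤ 4
  χ = 4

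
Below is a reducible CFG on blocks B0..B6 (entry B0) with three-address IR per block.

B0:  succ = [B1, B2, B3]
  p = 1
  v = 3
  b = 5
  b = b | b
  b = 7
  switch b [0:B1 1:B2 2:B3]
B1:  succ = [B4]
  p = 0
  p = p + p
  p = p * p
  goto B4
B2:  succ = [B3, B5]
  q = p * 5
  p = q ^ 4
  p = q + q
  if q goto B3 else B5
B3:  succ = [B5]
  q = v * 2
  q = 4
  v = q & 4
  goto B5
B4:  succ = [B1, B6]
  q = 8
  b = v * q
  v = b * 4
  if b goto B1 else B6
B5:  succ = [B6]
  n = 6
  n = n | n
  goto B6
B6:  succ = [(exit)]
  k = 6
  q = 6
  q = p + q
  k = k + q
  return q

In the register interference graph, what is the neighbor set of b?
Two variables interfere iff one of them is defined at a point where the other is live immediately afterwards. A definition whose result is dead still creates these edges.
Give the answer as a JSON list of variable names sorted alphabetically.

Answer: ["p", "v"]

Derivation:
Block summaries:
  B0: def={b,p,v} ue=∅
  B1: def={p} ue=∅
  B2: def={p,q} ue={p}
  B3: def={q,v} ue={v}
  B4: def={b,q,v} ue={v}
  B5: def={n} ue=∅
  B6: def={k,q} ue={p}

Backward fixpoint:
  live B0: ∅→{p,v}
  live B1: {v}→{p,v}
  live B2: {p,v}→{p,v}
  live B3: {p,v}→{p}
  live B4: {p,v}→{p,v}
  live B5: {p}→{p}
  live B6: {p}→∅

Interfere edges:
  b — {p,v}
  k — {p,q}
  n — {p}
  p — {b,k,n,q,v}
  q — {k,p,v}
  v — {b,p,q}

N(b) = ["p", "v"]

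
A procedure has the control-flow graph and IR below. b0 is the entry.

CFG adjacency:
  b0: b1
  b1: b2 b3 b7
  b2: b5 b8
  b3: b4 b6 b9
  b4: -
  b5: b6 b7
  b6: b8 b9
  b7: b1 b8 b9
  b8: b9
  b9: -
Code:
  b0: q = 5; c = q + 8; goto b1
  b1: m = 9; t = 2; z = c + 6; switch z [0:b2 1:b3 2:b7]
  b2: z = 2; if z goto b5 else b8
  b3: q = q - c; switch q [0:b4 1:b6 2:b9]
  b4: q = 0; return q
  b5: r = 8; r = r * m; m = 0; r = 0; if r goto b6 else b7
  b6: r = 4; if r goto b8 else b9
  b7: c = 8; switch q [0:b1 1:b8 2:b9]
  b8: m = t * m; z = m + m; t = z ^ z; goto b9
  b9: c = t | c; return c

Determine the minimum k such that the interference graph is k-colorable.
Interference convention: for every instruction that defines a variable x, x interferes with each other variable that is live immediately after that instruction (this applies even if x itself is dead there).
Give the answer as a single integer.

Answer: 5

Analysis:
def/use:
  b0: def={c,q} ue=∅
  b1: def={m,t,z} ue={c}
  b2: def={z} ue=∅
  b3: def={q} ue={c,q}
  b4: def={q} ue=∅
  b5: def={m,r} ue={m}
  b6: def={r} ue=∅
  b7: def={c} ue={q}
  b8: def={m,t,z} ue={m,t}
  b9: def={c} ue={c,t}

Liveness:
  b0 li=∅ lo={c,q}
  b1 li={c,q} lo={c,m,q,t}
  b2 li={c,m,q,t} lo={c,m,q,t}
  b3 li={c,m,q,t} lo={c,m,t}
  b4 li=∅ lo=∅
  b5 li={c,m,q,t} lo={c,m,q,t}
  b6 li={c,m,t} lo={c,m,t}
  b7 li={m,q,t} lo={c,m,q,t}
  b8 li={c,m,t} lo={c,t}
  b9 li={c,t} lo=∅

Conflict graph:
  c: {m,q,r,t,z}
  m: {c,q,r,t,z}
  q: {c,m,r,t,z}
  r: {c,m,q,t}
  t: {c,m,q,r,z}
  z: {c,m,q,t}

Registers:
  lower bound: {c,m,q,r,t} mutually conflict ⇒ χ ≥ 5
  assign c→r0 m→r1 q→r2 r→r4 t→r3 z→r4 — no edge inside a register ⇒ χ ≤ 5
  χ = 5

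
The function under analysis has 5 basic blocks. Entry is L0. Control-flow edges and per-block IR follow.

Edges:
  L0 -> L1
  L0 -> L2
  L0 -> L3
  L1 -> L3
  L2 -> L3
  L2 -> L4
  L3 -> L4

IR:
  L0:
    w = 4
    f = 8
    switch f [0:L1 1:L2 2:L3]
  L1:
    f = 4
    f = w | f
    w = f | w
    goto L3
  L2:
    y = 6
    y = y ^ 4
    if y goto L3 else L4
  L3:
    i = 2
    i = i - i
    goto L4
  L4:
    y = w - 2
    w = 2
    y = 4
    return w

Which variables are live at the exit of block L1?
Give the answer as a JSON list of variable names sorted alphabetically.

Block summaries:
  L0: {f,w} / ∅
  L1: {f,w} / {w}
  L2: {y} / ∅
  L3: {i} / ∅
  L4: {w,y} / {w}

Live sets:
  L0 li=∅ lo={w}
  L1 li={w} lo={w}
  L2 li={w} lo={w}
  L3 li={w} lo={w}
  L4 li={w} lo=∅

live-out(L1) = ["w"]

Answer: ["w"]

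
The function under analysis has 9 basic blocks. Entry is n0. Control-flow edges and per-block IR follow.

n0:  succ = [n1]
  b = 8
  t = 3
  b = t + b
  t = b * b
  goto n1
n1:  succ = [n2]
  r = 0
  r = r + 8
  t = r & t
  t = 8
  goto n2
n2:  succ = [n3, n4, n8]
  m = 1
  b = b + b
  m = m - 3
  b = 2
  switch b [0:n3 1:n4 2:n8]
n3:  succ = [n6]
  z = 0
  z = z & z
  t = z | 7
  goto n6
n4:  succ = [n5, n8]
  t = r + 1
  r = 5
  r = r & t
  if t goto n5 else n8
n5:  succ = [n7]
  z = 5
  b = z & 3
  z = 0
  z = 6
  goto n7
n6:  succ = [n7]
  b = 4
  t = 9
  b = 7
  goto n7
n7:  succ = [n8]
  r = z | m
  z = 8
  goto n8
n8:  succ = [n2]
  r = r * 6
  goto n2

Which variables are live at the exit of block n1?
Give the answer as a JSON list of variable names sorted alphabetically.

Answer: ["b", "r"]

Analysis:
def/use:
  n0: def={b,t} ue=∅
  n1: def={r,t} ue={t}
  n2: def={b,m} ue={b}
  n3: def={t,z} ue=∅
  n4: def={r,t} ue={r}
  n5: def={b,z} ue=∅
  n6: def={b,t} ue=∅
  n7: def={r,z} ue={m,z}
  n8: def={r} ue={r}

Live sets:
  live n0: ∅→{b,t}
  live n1: {b,t}→{b,r}
  live n2: {b,r}→{b,m,r}
  live n3: {m}→{m,z}
  live n4: {b,m,r}→{b,m,r}
  live n5: {m}→{b,m,z}
  live n6: {m,z}→{b,m,z}
  live n7: {b,m,z}→{b,r}
  live n8: {b,r}→{b,r}

live-out(n1) = ["b", "r"]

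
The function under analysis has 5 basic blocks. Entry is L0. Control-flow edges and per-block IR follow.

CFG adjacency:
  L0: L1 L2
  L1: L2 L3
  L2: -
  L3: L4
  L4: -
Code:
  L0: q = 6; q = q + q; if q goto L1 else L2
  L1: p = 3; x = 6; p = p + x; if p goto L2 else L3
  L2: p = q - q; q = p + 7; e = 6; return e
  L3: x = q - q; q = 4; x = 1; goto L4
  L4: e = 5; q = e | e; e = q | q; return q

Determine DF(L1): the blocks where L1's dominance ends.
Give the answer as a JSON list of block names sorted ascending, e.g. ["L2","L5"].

Answer: ["L2"]

Derivation:
idom tree: L1←L0 L2←L0 L3←L1 L4←L3
Dom at joins:
  L2: preds {L0,L1}: {L0} ∩ {L0,L1} = {L0}; idom=L0

DF derivation:
  L2←L0: walk · to L0
  L2←L1: walk L1 to L0
  L0: DF=∅
  L1: DF={L2}
  L2: DF=∅
  L3: DF=∅
  L4: DF=∅

DF(L1) = ["L2"]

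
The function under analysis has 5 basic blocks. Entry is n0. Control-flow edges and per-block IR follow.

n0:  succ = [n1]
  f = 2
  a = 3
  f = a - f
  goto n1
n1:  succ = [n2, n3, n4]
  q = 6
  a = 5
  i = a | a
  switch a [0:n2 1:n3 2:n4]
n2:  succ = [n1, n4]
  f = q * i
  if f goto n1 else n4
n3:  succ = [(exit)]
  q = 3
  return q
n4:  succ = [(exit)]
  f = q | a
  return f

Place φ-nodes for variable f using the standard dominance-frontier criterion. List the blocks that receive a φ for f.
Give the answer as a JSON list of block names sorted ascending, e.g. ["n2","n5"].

idom tree: n1←n0 n2←n1 n3←n1 n4←n1
Dom at joins:
  n1: preds {n0,n2}: {n0} ∩ {n0,n1,n2} = {n0}; idom=n0
  n4: preds {n1,n2}: {n0,n1} ∩ {n0,n1,n2} = {n0,n1}; idom=n1

DF walk-up:
  n1←n0: walk · to n0
  n1←n2: walk n2→n1 to n0
  n4←n1: walk · to n1
  n4←n2: walk n2 to n1
  n0: DF=∅
  n1: DF={n1}
  n2: DF={n1,n4}
  n3: DF=∅
  n4: DF=∅

φ for f: defs {n0,n2,n4}
  DF⁺ = {n1,n4}

Answer: ["n1", "n4"]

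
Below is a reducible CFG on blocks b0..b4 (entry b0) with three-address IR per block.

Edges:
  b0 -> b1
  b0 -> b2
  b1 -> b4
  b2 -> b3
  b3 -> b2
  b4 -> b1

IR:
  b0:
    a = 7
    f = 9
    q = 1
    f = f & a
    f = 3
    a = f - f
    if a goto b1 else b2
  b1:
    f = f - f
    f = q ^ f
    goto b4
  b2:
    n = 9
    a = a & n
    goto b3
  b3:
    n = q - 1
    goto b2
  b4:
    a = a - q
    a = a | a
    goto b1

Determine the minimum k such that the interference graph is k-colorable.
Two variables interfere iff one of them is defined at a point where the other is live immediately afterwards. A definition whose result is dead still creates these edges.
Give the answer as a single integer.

Answer: 3

Analysis:
def/use:
  b0: def={a,f,q} ue=∅
  b1: def={f} ue={f,q}
  b2: def={a,n} ue={a}
  b3: def={n} ue={q}
  b4: def={a} ue={a,q}

Backward fixpoint:
  live b0: ∅→{a,f,q}
  live b1: {a,f,q}→{a,f,q}
  live b2: {a,q}→{a,q}
  live b3: {a,q}→{a,q}
  live b4: {a,f,q}→{a,f,q}

Interfere edges:
  a↔{f,n,q}
  f↔{a,q}
  n↔{a,q}
  q↔{a,f,n}

Colouring:
  {a,f,q} pairwise interfere (3-clique) ⇒ χ ≥ 3
  assign a→r0 f→r2 n→r2 q→r1 — no edge inside a register ⇒ χ ≤ 3
  χ = 3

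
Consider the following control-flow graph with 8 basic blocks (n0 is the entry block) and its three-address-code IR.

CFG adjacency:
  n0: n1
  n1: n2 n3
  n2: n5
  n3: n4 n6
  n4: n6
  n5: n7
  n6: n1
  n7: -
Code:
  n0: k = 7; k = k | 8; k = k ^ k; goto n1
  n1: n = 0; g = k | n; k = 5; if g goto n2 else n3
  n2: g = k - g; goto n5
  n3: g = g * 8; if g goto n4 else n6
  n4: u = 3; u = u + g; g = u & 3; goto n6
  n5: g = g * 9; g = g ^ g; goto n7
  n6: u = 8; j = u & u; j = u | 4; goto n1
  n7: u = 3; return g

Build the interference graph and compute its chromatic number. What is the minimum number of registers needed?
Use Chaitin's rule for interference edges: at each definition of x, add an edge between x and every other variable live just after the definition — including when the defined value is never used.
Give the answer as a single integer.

Block summaries:
  n0: {k} / ∅
  n1: {g,k,n} / {k}
  n2: {g} / {g,k}
  n3: {g} / {g}
  n4: {g,u} / {g}
  n5: {g} / {g}
  n6: {j,u} / ∅
  n7: {u} / {g}

Live sets:
  n0 li=∅ lo={k}
  n1 li={k} lo={g,k}
  n2 li={g,k} lo={g}
  n3 li={g,k} lo={g,k}
  n4 li={g,k} lo={k}
  n5 li={g} lo={g}
  n6 li={k} lo={k}
  n7 li={g} lo=∅

Interfere edges:
  g↔{k,u}
  j↔{k,u}
  k↔{g,j,n,u}
  n↔{k}
  u↔{g,j,k}

Colouring:
  clique {g,k,u} ⇒ need ≥ 3
  assign g→r2 j→r2 k→r0 n→r1 u→r1 — no edge inside a register ⇒ χ ≤ 3
  χ = 3

Answer: 3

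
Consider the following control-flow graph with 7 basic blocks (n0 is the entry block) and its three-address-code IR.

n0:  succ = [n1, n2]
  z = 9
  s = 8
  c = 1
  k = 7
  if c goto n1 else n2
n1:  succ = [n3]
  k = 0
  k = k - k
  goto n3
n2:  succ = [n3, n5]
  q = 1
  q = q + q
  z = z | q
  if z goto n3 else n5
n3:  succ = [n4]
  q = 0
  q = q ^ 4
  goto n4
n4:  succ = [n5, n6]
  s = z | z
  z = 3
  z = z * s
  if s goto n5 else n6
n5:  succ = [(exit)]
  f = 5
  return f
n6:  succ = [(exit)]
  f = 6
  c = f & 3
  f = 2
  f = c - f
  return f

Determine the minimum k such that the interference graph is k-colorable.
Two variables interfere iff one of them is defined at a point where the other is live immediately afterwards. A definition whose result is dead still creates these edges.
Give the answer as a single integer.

Answer: 3

Analysis:
Per-block:
  n0: def={c,k,s,z} ue=∅
  n1: def={k} ue=∅
  n2: def={q,z} ue={z}
  n3: def={q} ue=∅
  n4: def={s,z} ue={z}
  n5: def={f} ue=∅
  n6: def={c,f} ue=∅

Backward fixpoint:
  n0: in=∅ out={z}
  n1: in={z} out={z}
  n2: in={z} out={z}
  n3: in={z} out={z}
  n4: in={z} out=∅
  n5: in=∅ out=∅
  n6: in=∅ out=∅

Conflict graph:
  c↔{f,k,z}
  f↔{c}
  k↔{c,z}
  q↔{z}
  s↔{z}
  z↔{c,k,q,s}

Chromatic number:
  clique {c,k,z} ⇒ need ≥ 3
  3-colouring: c0={f,z}  c1={c,q,s}  c2={k}
  χ = 3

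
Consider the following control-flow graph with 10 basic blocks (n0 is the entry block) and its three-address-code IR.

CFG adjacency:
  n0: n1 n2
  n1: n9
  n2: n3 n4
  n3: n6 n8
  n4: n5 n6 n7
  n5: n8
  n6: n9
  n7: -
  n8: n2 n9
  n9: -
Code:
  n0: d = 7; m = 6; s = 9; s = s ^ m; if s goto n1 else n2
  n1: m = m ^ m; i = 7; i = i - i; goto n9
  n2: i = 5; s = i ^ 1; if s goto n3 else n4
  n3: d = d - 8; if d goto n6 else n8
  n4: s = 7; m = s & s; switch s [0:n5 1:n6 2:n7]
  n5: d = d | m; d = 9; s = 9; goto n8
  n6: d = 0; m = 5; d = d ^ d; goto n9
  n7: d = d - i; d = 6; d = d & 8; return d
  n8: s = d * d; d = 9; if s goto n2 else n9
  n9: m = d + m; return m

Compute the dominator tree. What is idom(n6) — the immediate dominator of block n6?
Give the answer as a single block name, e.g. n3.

Answer: n2

Analysis:
idom tree: n1←n0 n2←n0 n3←n2 n4←n2 n5←n4 n6←n2 n7←n4 n8←n2 n9←n0
Join-block Dom:
  n2: preds {n0,n8}: {n0} ∩ {n0,n2,n8} = {n0}; idom=n0
  n6: preds {n3,n4}: {n0,n2,n3} ∩ {n0,n2,n4} = {n0,n2}; idom=n2
  n8: preds {n3,n5}: {n0,n2,n3} ∩ {n0,n2,n4,n5} = {n0,n2}; idom=n2
  n9: preds {n1,n6,n8}: {n0,n1} ∩ {n0,n2,n6} ∩ {n0,n2,n8} = {n0}; idom=n0

idom(n6) = n2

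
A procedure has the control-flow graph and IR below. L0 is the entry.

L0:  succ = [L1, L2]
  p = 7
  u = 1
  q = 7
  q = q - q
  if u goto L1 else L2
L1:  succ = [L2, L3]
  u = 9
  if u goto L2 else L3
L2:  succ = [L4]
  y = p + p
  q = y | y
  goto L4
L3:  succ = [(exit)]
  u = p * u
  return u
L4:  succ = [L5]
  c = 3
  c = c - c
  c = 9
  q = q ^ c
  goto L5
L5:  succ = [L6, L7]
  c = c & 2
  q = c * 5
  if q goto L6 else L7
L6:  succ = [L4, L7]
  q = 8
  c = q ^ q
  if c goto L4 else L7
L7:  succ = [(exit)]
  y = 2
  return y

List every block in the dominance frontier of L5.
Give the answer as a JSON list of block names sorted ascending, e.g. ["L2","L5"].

idom tree: L1←L0 L2←L0 L3←L1 L4←L2 L5←L4 L6←L5 L7←L5
Join-block Dom:
  L2: preds {L0,L1}: {L0} ∩ {L0,L1} = {L0}; idom=L0
  L4: preds {L2,L6}: {L0,L2} ∩ {L0,L2,L4,L5,L6} = {L0,L2}; idom=L2
  L7: preds {L5,L6}: {L0,L2,L4,L5} ∩ {L0,L2,L4,L5,L6} = {L0,L2,L4,L5}; idom=L5

DF walk-up:
  join L2 pred L0: · stop@L0
  join L2 pred L1: L1 stop@L0
  join L4 pred L2: · stop@L2
  join L4 pred L6: L6→L5→L4 stop@L2
  join L7 pred L5: · stop@L5
  join L7 pred L6: L6 stop@L5
  L0: DF=∅
  L1: DF={L2}
  L2: DF=∅
  L3: DF=∅
  L4: DF={L4}
  L5: DF={L4}
  L6: DF={L4,L7}
  L7: DF=∅

DF(L5) = ["L4"]

Answer: ["L4"]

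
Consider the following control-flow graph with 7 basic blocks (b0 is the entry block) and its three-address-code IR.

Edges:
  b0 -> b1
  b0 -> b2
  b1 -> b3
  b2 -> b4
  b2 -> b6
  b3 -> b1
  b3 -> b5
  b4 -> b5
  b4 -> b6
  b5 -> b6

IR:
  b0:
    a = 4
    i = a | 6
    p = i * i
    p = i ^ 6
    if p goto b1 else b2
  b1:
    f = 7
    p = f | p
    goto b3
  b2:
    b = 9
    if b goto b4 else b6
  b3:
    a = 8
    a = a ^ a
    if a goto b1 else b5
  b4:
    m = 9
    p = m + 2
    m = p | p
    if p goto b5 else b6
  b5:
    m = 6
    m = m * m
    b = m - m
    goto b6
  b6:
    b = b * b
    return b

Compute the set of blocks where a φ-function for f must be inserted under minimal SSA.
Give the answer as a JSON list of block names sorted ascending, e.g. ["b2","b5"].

idom tree: b1←b0 b2←b0 b3←b1 b4←b2 b5←b0 b6←b0
Join-block Dom:
  b1: preds {b0,b3}: {b0} ∩ {b0,b1,b3} = {b0}; idom=b0
  b5: preds {b3,b4}: {b0,b1,b3} ∩ {b0,b2,b4} = {b0}; idom=b0
  b6: preds {b2,b4,b5}: {b0,b2} ∩ {b0,b2,b4} ∩ {b0,b5} = {b0}; idom=b0

DF walk-up:
  b1←b0: walk · to b0
  b1←b3: walk b3→b1 to b0
  b5←b3: walk b3→b1 to b0
  b5←b4: walk b4→b2 to b0
  b6←b2: walk b2 to b0
  b6←b4: walk b4→b2 to b0
  b6←b5: walk b5 to b0
  b0 → ∅
  b1 → {b1,b5}
  b2 → {b5,b6}
  b3 → {b1,b5}
  b4 → {b5,b6}
  b5 → {b6}
  b6 → ∅

φ for f: defs {b1}
  DF⁺ = {b1,b5,b6}

Answer: ["b1", "b5", "b6"]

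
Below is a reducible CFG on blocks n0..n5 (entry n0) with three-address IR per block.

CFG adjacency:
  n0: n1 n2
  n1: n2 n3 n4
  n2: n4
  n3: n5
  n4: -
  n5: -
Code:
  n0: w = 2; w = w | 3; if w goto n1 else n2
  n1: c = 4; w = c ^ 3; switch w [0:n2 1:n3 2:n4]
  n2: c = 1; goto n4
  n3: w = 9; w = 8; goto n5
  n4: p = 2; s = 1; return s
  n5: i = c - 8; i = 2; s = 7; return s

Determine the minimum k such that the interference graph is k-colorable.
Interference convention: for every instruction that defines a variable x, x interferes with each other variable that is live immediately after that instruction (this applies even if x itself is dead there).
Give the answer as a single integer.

Answer: 2

Analysis:
Block summaries:
  n0: {w} / ∅
  n1: {c,w} / ∅
  n2: {c} / ∅
  n3: {w} / ∅
  n4: {p,s} / ∅
  n5: {i,s} / {c}

Backward fixpoint:
  n0 li=∅ lo=∅
  n1 li=∅ lo={c}
  n2 li=∅ lo=∅
  n3 li={c} lo={c}
  n4 li=∅ lo=∅
  n5 li={c} lo=∅

Interfere edges:
  c: {w}
  i: ∅
  p: ∅
  s: ∅
  w: {c}

Registers:
  {c,w} pairwise interfere (2-clique) ⇒ χ ≥ 2
  2-colouring: R0={c,i,p,s}  R1={w}
  χ = 2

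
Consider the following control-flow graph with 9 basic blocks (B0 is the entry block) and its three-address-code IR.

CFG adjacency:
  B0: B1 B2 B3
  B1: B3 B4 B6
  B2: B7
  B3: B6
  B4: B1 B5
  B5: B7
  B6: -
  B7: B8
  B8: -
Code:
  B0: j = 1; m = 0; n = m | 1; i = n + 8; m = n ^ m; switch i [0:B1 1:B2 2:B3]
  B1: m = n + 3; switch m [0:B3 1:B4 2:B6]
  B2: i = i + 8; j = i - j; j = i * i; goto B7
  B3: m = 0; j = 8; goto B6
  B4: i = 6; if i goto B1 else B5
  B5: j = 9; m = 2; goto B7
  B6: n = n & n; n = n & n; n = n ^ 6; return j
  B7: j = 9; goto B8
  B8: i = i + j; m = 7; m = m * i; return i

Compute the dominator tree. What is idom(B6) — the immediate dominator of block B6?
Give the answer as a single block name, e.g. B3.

Answer: B0

Derivation:
idom tree: B1←B0 B2←B0 B3←B0 B4←B1 B5←B4 B6←B0 B7←B0 B8←B7
Join-block Dom:
  B1: preds {B0,B4}: {B0} ∩ {B0,B1,B4} = {B0}; idom=B0
  B3: preds {B0,B1}: {B0} ∩ {B0,B1} = {B0}; idom=B0
  B6: preds {B1,B3}: {B0,B1} ∩ {B0,B3} = {B0}; idom=B0
  B7: preds {B2,B5}: {B0,B2} ∩ {B0,B1,B4,B5} = {B0}; idom=B0

idom(B6) = B0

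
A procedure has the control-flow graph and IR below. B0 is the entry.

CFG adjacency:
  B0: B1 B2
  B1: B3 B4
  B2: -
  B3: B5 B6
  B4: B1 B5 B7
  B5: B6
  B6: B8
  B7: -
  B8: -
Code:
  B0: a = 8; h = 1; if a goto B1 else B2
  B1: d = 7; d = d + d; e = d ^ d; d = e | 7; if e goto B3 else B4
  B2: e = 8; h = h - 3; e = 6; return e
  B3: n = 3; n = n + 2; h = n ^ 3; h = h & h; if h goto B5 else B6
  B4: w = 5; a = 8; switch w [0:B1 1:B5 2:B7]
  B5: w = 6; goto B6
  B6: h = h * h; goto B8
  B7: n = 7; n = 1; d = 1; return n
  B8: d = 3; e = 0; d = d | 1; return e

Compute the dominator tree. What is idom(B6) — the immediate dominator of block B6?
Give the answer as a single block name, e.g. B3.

Answer: B1

Working:
idom tree: B1←B0 B2←B0 B3←B1 B4←B1 B5←B1 B6←B1 B7←B4 B8←B6
Join-block Dom:
  B1: preds {B0,B4}: {B0} ∩ {B0,B1,B4} = {B0}; idom=B0
  B5: preds {B3,B4}: {B0,B1,B3} ∩ {B0,B1,B4} = {B0,B1}; idom=B1
  B6: preds {B3,B5}: {B0,B1,B3} ∩ {B0,B1,B5} = {B0,B1}; idom=B1

idom(B6) = B1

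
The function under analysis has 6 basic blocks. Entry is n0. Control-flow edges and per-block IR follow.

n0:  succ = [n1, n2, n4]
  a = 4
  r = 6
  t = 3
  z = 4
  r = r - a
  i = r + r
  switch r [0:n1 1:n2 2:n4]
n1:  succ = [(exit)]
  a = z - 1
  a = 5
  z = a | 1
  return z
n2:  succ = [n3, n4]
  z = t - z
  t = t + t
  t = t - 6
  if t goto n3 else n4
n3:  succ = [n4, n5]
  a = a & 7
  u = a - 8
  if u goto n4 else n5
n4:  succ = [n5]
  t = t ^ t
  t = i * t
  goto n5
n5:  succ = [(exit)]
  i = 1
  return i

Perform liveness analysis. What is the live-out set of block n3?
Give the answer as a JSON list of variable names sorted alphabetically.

Block summaries:
  n0 def {a,i,r,t,z} use ∅
  n1 def {a,z} use {z}
  n2 def {t,z} use {t,z}
  n3 def {a,u} use {a}
  n4 def {t} use {i,t}
  n5 def {i} use ∅

Backward fixpoint:
  n0: in=∅ out={a,i,t,z}
  n1: in={z} out=∅
  n2: in={a,i,t,z} out={a,i,t}
  n3: in={a,i,t} out={i,t}
  n4: in={i,t} out=∅
  n5: in=∅ out=∅

live-out(n3) = ["i", "t"]

Answer: ["i", "t"]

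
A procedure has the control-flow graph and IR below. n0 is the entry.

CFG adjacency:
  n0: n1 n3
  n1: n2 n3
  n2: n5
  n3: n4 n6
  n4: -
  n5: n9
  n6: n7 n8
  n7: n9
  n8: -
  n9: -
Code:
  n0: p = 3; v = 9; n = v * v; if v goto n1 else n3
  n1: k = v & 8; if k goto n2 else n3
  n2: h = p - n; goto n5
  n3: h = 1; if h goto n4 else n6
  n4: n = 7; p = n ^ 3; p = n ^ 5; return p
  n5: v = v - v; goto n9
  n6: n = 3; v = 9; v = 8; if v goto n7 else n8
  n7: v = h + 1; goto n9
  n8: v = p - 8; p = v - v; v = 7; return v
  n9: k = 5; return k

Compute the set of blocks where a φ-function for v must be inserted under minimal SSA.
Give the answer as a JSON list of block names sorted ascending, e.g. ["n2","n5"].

idom tree: n1←n0 n2←n1 n3←n0 n4←n3 n5←n2 n6←n3 n7←n6 n8←n6 n9←n0
Dom at joins:
  n3: preds {n0,n1}: {n0} ∩ {n0,n1} = {n0}; idom=n0
  n9: preds {n5,n7}: {n0,n1,n2,n5} ∩ {n0,n3,n6,n7} = {n0}; idom=n0

DF walk-up:
  join n3 pred n0: · stop@n0
  join n3 pred n1: n1 stop@n0
  join n9 pred n5: n5→n2→n1 stop@n0
  join n9 pred n7: n7→n6→n3 stop@n0
  n0: DF=∅
  n1: DF={n3,n9}
  n2: DF={n9}
  n3: DF={n9}
  n4: DF=∅
  n5: DF={n9}
  n6: DF={n9}
  n7: DF={n9}
  n8: DF=∅
  n9: DF=∅

φ for v: defs {n0,n5,n6,n7,n8}
  DF⁺ = {n9}

Answer: ["n9"]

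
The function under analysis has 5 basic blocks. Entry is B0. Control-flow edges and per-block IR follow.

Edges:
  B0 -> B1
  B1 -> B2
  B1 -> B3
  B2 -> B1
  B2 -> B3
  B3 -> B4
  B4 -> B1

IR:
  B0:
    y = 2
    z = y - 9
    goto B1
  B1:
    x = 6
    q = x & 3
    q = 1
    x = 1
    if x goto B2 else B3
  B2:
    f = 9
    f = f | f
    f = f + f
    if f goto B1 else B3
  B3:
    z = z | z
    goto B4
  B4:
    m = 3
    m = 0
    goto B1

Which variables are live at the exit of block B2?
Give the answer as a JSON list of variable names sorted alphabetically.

Per-block:
  B0 def {y,z} use ∅
  B1 def {q,x} use ∅
  B2 def {f} use ∅
  B3 def {z} use {z}
  B4 def {m} use ∅

Backward fixpoint:
  B0 li=∅ lo={z}
  B1 li={z} lo={z}
  B2 li={z} lo={z}
  B3 li={z} lo={z}
  B4 li={z} lo={z}

live-out(B2) = ["z"]

Answer: ["z"]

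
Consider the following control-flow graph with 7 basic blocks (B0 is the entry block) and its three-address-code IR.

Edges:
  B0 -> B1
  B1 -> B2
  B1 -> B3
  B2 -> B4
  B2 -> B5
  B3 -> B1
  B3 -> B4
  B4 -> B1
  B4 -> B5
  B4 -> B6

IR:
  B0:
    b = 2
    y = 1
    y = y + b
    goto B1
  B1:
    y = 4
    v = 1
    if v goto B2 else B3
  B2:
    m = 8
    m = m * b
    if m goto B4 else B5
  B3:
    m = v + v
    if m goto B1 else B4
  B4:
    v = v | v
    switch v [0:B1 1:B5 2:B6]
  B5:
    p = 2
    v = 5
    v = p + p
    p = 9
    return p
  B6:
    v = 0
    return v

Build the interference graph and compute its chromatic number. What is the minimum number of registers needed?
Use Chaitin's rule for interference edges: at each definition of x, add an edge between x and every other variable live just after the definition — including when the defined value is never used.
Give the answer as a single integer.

Per-block:
  B0 def {b,y} use ∅
  B1 def {v,y} use ∅
  B2 def {m} use {b}
  B3 def {m} use {v}
  B4 def {v} use {v}
  B5 def {p,v} use ∅
  B6 def {v} use ∅

Liveness:
  B0 li=∅ lo={b}
  B1 li={b} lo={b,v}
  B2 li={b,v} lo={b,v}
  B3 li={b,v} lo={b,v}
  B4 li={b,v} lo={b}
  B5 li=∅ lo=∅
  B6 li=∅ lo=∅

Conflict graph:
  b↔{m,v,y}
  m↔{b,v}
  p↔{v}
  v↔{b,m,p}
  y↔{b}

Colouring:
  clique {b,m,v} ⇒ need ≥ 3
  assign b→r0 m→r2 p→r0 v→r1 y→r1 — no edge inside a register ⇒ χ ≤ 3
  χ = 3

Answer: 3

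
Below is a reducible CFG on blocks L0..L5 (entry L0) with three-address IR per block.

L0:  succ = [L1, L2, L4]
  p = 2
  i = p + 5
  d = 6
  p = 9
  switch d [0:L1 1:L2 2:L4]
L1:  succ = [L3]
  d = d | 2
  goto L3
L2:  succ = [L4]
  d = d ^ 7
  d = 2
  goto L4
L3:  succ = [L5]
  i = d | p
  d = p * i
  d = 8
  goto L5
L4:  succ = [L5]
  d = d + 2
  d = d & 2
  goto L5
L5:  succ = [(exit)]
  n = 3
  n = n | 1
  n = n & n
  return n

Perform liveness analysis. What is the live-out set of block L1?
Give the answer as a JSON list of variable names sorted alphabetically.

def/use:
  L0: def={d,i,p} ue=∅
  L1: def={d} ue={d}
  L2: def={d} ue={d}
  L3: def={d,i} ue={d,p}
  L4: def={d} ue={d}
  L5: def={n} ue=∅

Liveness:
  live L0: ∅→{d,p}
  live L1: {d,p}→{d,p}
  live L2: {d}→{d}
  live L3: {d,p}→∅
  live L4: {d}→∅
  live L5: ∅→∅

live-out(L1) = ["d", "p"]

Answer: ["d", "p"]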